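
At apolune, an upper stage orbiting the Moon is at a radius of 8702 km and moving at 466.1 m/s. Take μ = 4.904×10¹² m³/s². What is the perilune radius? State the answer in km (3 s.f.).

r_a = 8.702×10⁶ m.
Specific energy ε = v²/2 − μ/r = -4.549×10⁵ J/kg, so a = −μ/(2ε) = 5.390×10⁶ m.
The apsides satisfy r_p + r_a = 2a, so the perilune radius is 2a − r_a = 2.078×10⁶ m = 2077.8 km.

perilune radius ≈ 2080 km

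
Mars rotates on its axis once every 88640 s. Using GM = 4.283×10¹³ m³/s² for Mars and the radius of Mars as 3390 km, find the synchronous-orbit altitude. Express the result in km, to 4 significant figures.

h_sync ≈ 17040 km

A synchronous orbit has period T, so by Kepler's third law a = (μT²/4π²)^(1/3).
μT²/4π² = 4.283×10¹³ × (8.864×10⁴)² / 39.48 = 8.524×10²¹ m³.
a = 2.043×10⁷ m = 20428 km.
Altitude h = a − R = 20428 − 3390 = 17038 km.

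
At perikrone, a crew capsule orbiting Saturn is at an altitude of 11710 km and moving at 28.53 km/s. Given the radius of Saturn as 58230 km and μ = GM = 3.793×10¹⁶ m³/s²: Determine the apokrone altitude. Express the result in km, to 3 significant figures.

apokrone altitude ≈ 1.52×10⁵ km

r_p = 58230 + 11710 = 69940 km = 6.994×10⁷ m.
Specific energy ε = v²/2 − μ/r = -1.353×10⁸ J/kg, so a = −μ/(2ε) = 1.401×10⁸ m.
The apsides satisfy r_p + r_a = 2a, so the apokrone radius is 2a − r_p = 2.103×10⁸ m = 2.1031×10⁵ km.
Apokrone altitude = 2.1031×10⁵ − 58230 = 1.5208×10⁵ km.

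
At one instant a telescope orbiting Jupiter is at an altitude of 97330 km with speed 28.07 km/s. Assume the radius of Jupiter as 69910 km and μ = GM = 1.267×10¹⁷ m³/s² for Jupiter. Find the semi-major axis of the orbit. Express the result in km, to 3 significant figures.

a ≈ 1.74×10⁵ km

r = 69910 + 97330 = 1.6724×10⁵ km = 1.672×10⁸ m.
Vis-viva rearranged: 1/a = 2/r − v²/μ = 1.196×10⁻⁸ − 6.219×10⁻⁹ = 5.740×10⁻⁹ m⁻¹.
a = 1.742×10⁸ m = 1.7421×10⁵ km.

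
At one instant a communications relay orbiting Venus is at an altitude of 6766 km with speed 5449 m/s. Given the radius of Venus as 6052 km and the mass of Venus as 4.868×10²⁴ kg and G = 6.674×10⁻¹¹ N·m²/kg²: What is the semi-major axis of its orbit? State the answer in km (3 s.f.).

μ = GM = 6.674×10⁻¹¹ × 4.868×10²⁴ = 3.249×10¹⁴ m³/s².
r = 6052 + 6766 = 12818 km = 1.282×10⁷ m.
Specific orbital energy ε = v²/2 − μ/r = (5449)²/2 − 3.249×10¹⁴/1.282×10⁷ = -1.050×10⁷ J/kg.
Since ε = −μ/(2a), a = −μ/(2ε) = 1.547×10⁷ m = 15470 km.

a ≈ 15500 km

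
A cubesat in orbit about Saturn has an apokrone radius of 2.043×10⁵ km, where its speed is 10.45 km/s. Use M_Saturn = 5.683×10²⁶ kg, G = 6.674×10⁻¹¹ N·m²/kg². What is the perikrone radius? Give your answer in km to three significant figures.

perikrone radius ≈ 85100 km

μ = GM = 6.674×10⁻¹¹ × 5.683×10²⁶ = 3.793×10¹⁶ m³/s².
r_a = 2.043×10⁸ m.
Specific energy ε = v²/2 − μ/r = -1.310×10⁸ J/kg, so a = −μ/(2ε) = 1.447×10⁸ m.
The apsides satisfy r_p + r_a = 2a, so the perikrone radius is 2a − r_a = 8.512×10⁷ m = 85121 km.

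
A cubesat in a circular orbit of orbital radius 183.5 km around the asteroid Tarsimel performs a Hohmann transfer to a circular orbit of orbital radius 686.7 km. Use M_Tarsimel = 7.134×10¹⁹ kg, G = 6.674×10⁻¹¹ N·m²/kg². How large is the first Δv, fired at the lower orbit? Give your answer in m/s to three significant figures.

μ = GM = 6.674×10⁻¹¹ × 7.134×10¹⁹ = 4.761×10⁹ m³/s².
r₁ = 183.5 km = 1.835×10⁵ m.
r₂ = 686.7 km = 6.867×10⁵ m.
Transfer ellipse a_t = (r₁ + r₂)/2 = 4.351×10⁵ m.
At r₁: circular v_c1 = √(μ/r₁) = 161.1 m/s; transfer-periapsis v_p = √[μ(2/r₁ − 1/a_t)] = 202.4 m/s.
Δv₁ = v_p − v_c1 = 41.28 m/s.

Δv ≈ 41.3 m/s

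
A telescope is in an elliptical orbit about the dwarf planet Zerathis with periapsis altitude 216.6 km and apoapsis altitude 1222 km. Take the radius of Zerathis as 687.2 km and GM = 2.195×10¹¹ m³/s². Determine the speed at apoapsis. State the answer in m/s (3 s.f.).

r_p = 687.2 + 216.6 = 903.80 km = 9.0380×10⁵ m.
r_a = 687.2 + 1222 = 1909.2 km = 1.9092×10⁶ m.
Semi-major axis a = (r_p + r_a)/2 = 1406.5 km = 1.406×10⁶ m.
Vis-viva: v² = μ(2/r − 1/a) = 2.195×10¹¹ × (1.048×10⁻⁶ − 7.110×10⁻⁷) = 7.388×10⁴ m²/s².
v = 271.8 m/s.

v ≈ 272 m/s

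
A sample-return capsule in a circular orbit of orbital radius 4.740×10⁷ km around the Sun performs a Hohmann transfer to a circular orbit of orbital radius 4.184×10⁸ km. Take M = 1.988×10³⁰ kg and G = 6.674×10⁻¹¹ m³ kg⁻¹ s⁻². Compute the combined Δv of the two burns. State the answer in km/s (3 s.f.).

μ = GM = 6.674×10⁻¹¹ × 1.988×10³⁰ = 1.327×10²⁰ m³/s².
r₁ = 4.740×10⁷ km = 4.740×10¹⁰ m.
r₂ = 4.184×10⁸ km = 4.184×10¹¹ m.
Transfer ellipse a_t = (r₁ + r₂)/2 = 2.329×10¹¹ m.
At r₁: circular v_c1 = √(μ/r₁) = 52910 m/s; transfer-perihelion v_p = √[μ(2/r₁ − 1/a_t)] = 70910 m/s.
Δv₁ = v_p − v_c1 = 18010 m/s.
At r₂: circular v_c2 = √(μ/r₂) = 17810 m/s; transfer-aphelion v_a = √[μ(2/r₂ − 1/a_t)] = 8034 m/s.
Δv₂ = v_c2 − v_a = 9774 m/s.
Total Δv = Δv₁ + Δv₂ = 27780 m/s = 27.78 km/s.

Δv_total ≈ 27.8 km/s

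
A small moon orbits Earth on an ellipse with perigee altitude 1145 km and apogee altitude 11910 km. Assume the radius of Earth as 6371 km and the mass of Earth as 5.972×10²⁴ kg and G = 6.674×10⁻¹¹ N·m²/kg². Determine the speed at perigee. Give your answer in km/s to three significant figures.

μ = GM = 6.674×10⁻¹¹ × 5.972×10²⁴ = 3.986×10¹⁴ m³/s².
r_p = 6371 + 1145 = 7516.0 km = 7.5160×10⁶ m.
r_a = 6371 + 11910 = 18281 km = 1.8281×10⁷ m.
Semi-major axis a = (r_p + r_a)/2 = 12898 km = 1.290×10⁷ m.
Vis-viva: v² = μ(2/r − 1/a) = 3.986×10¹⁴ × (2.661×10⁻⁷ − 7.753×10⁻⁸) = 7.516×10⁷ m²/s².
v = 8669 m/s = 8.669 km/s.

v ≈ 8.67 km/s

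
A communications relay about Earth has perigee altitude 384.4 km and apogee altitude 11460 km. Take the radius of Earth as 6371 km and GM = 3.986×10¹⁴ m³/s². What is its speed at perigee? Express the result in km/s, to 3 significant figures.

v ≈ 9.25 km/s

r_p = 6371 + 384.4 = 6755.4 km = 6.7554×10⁶ m.
r_a = 6371 + 11460 = 17831 km = 1.7831×10⁷ m.
Semi-major axis a = (r_p + r_a)/2 = 12293 km = 1.229×10⁷ m.
Vis-viva: v² = μ(2/r − 1/a) = 3.986×10¹⁴ × (2.961×10⁻⁷ − 8.135×10⁻⁸) = 8.558×10⁷ m²/s².
v = 9251 m/s = 9.251 km/s.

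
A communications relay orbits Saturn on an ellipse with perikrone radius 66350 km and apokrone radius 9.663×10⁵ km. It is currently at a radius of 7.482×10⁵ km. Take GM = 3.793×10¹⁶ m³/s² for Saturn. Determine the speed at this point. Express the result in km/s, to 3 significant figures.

Semi-major axis a = (r_p + r_a)/2 = 5.1632×10⁵ km = 5.163×10⁸ m.
Vis-viva: v² = μ(2/r − 1/a) = 3.793×10¹⁶ × (2.673×10⁻⁹ − 1.937×10⁻⁹) = 2.793×10⁷ m²/s².
v = 5285 m/s = 5.285 km/s.

v ≈ 5.28 km/s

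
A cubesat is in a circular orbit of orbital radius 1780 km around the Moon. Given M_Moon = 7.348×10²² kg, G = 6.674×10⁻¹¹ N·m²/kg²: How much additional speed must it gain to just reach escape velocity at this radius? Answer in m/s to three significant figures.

μ = GM = 6.674×10⁻¹¹ × 7.348×10²² = 4.904×10¹² m³/s².
r = 1780 km = 1.780×10⁶ m.
Circular speed v_c = √(μ/r) = 1660 m/s.
Escape speed v_esc = √(2μ/r) = √2 × v_c = 2347 m/s.
Δv = v_esc − v_c = 687.5 m/s.

Δv ≈ 688 m/s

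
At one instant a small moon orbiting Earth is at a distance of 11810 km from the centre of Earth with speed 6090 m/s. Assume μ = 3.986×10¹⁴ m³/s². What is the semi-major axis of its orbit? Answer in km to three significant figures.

a ≈ 13100 km

r = 1.181×10⁷ m.
Vis-viva rearranged: 1/a = 2/r − v²/μ = 1.693×10⁻⁷ − 9.305×10⁻⁸ = 7.630×10⁻⁸ m⁻¹.
a = 1.311×10⁷ m = 13106 km.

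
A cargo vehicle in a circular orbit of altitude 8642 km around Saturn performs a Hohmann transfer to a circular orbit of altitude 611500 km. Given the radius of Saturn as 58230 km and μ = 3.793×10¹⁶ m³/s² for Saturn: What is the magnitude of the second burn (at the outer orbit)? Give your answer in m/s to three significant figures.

Δv ≈ 4320 m/s

r₁ = 58230 + 8642 = 66872 km = 6.6872×10⁷ m.
r₂ = 58230 + 611500 = 669730 km = 6.6973×10⁸ m.
Transfer ellipse a_t = (r₁ + r₂)/2 = 3.683×10⁸ m.
At r₁: circular v_c1 = √(μ/r₁) = 23820 m/s; transfer-perikrone v_p = √[μ(2/r₁ − 1/a_t)] = 32120 m/s.
At r₂: circular v_c2 = √(μ/r₂) = 7526 m/s; transfer-apokrone v_a = √[μ(2/r₂ − 1/a_t)] = 3207 m/s.
Δv₂ = v_c2 − v_a = 4319 m/s.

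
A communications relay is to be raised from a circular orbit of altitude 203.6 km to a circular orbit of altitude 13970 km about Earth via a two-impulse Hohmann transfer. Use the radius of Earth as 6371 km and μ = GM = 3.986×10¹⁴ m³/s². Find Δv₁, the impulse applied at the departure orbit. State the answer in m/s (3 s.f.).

Δv ≈ 1790 m/s

r₁ = 6371 + 203.6 = 6574.6 km = 6.5746×10⁶ m.
r₂ = 6371 + 13970 = 20341 km = 2.0341×10⁷ m.
Transfer ellipse a_t = (r₁ + r₂)/2 = 1.346×10⁷ m.
At r₁: circular v_c1 = √(μ/r₁) = 7786 m/s; transfer-perigee v_p = √[μ(2/r₁ − 1/a_t)] = 9573 m/s.
Δv₁ = v_p − v_c1 = 1786 m/s.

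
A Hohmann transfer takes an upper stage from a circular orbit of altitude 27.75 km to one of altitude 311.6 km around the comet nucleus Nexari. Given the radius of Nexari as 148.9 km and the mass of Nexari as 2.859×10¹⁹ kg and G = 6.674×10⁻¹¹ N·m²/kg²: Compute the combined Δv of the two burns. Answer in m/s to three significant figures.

Δv_total ≈ 37.5 m/s

μ = GM = 6.674×10⁻¹¹ × 2.859×10¹⁹ = 1.908×10⁹ m³/s².
r₁ = 148.9 + 27.75 = 176.65 km = 1.7665×10⁵ m.
r₂ = 148.9 + 311.6 = 460.50 km = 4.6050×10⁵ m.
Transfer ellipse a_t = (r₁ + r₂)/2 = 3.186×10⁵ m.
At r₁: circular v_c1 = √(μ/r₁) = 103.9 m/s; transfer-periapsis v_p = √[μ(2/r₁ − 1/a_t)] = 125.0 m/s.
Δv₁ = v_p − v_c1 = 21.02 m/s.
At r₂: circular v_c2 = √(μ/r₂) = 64.37 m/s; transfer-apoapsis v_a = √[μ(2/r₂ − 1/a_t)] = 47.93 m/s.
Δv₂ = v_c2 − v_a = 16.44 m/s.
Total Δv = Δv₁ + Δv₂ = 37.46 m/s.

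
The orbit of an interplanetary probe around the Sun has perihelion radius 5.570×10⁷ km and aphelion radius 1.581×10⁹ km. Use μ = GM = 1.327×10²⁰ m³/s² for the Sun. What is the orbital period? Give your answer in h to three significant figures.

T ≈ 112000 h

Semi-major axis a = (r_p + r_a)/2 = (5.5700×10⁷ + 1.5810×10⁹)/2 = 8.1835×10⁸ km = 8.184×10¹¹ m.
By Kepler's third law T = 2π√(a³/μ) = 2π × 6.426×10⁷ = 4.038×10⁸ s.
= 1.122×10⁵ h.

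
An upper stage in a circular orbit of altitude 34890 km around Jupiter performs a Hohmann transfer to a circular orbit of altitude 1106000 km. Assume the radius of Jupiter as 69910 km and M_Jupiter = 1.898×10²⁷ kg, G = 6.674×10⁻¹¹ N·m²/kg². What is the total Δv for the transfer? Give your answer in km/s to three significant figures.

Δv_total ≈ 18.5 km/s

μ = GM = 6.674×10⁻¹¹ × 1.898×10²⁷ = 1.267×10¹⁷ m³/s².
r₁ = 69910 + 34890 = 104800 km = 1.0480×10⁸ m.
r₂ = 69910 + 1106000 = 1175900 km = 1.1759×10⁹ m.
Transfer ellipse a_t = (r₁ + r₂)/2 = 6.404×10⁸ m.
At r₁: circular v_c1 = √(μ/r₁) = 34770 m/s; transfer-perijove v_p = √[μ(2/r₁ − 1/a_t)] = 47110 m/s.
Δv₁ = v_p − v_c1 = 12350 m/s.
At r₂: circular v_c2 = √(μ/r₂) = 10380 m/s; transfer-apojove v_a = √[μ(2/r₂ − 1/a_t)] = 4199 m/s.
Δv₂ = v_c2 − v_a = 6180 m/s.
Total Δv = Δv₁ + Δv₂ = 18530 m/s = 18.53 km/s.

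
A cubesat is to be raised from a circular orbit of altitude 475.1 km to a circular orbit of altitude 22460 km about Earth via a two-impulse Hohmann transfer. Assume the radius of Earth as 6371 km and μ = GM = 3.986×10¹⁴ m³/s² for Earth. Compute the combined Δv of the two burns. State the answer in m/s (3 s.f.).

Δv_total ≈ 3480 m/s

r₁ = 6371 + 475.1 = 6846.1 km = 6.8461×10⁶ m.
r₂ = 6371 + 22460 = 28831 km = 2.8831×10⁷ m.
Transfer ellipse a_t = (r₁ + r₂)/2 = 1.784×10⁷ m.
At r₁: circular v_c1 = √(μ/r₁) = 7630 m/s; transfer-perigee v_p = √[μ(2/r₁ − 1/a_t)] = 9701 m/s.
Δv₁ = v_p − v_c1 = 2070 m/s.
At r₂: circular v_c2 = √(μ/r₂) = 3718 m/s; transfer-apogee v_a = √[μ(2/r₂ − 1/a_t)] = 2303 m/s.
Δv₂ = v_c2 − v_a = 1415 m/s.
Total Δv = Δv₁ + Δv₂ = 3485 m/s.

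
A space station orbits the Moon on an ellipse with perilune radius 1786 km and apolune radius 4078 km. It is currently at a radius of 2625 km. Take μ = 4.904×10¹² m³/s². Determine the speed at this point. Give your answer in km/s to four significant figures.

Semi-major axis a = (r_p + r_a)/2 = 2932.0 km = 2.932×10⁶ m.
Vis-viva: v² = μ(2/r − 1/a) = 4.904×10¹² × (7.619×10⁻⁷ − 3.411×10⁻⁷) = 2.064×10⁶ m²/s².
v = 1437 m/s = 1.437 km/s.

v ≈ 1.437 km/s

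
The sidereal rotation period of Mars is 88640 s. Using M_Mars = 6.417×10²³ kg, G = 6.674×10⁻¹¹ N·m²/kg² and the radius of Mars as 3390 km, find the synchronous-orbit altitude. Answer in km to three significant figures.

μ = GM = 6.674×10⁻¹¹ × 6.417×10²³ = 4.283×10¹³ m³/s².
A synchronous orbit has period T, so by Kepler's third law a = (μT²/4π²)^(1/3).
μT²/4π² = 4.283×10¹³ × (8.864×10⁴)² / 39.48 = 8.524×10²¹ m³.
a = 2.043×10⁷ m = 20427 km.
Altitude h = a − R = 20427 − 3390 = 17037 km.

h_sync ≈ 17000 km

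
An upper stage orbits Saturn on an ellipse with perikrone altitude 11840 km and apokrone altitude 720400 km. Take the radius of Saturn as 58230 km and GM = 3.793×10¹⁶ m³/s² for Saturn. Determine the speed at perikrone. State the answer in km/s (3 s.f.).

v ≈ 31.5 km/s

r_p = 58230 + 11840 = 70070 km = 7.0070×10⁷ m.
r_a = 58230 + 720400 = 778630 km = 7.7863×10⁸ m.
Semi-major axis a = (r_p + r_a)/2 = 4.2435×10⁵ km = 4.244×10⁸ m.
Vis-viva: v² = μ(2/r − 1/a) = 3.793×10¹⁶ × (2.854×10⁻⁸ − 2.357×10⁻⁹) = 9.932×10⁸ m²/s².
v = 31520 m/s = 31.52 km/s.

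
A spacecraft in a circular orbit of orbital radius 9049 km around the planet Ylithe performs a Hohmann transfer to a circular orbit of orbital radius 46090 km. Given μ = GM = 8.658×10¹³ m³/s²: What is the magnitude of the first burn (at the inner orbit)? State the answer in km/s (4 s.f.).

Δv ≈ 0.9062 km/s

r₁ = 9049 km = 9.049×10⁶ m.
r₂ = 46090 km = 4.609×10⁷ m.
Transfer ellipse a_t = (r₁ + r₂)/2 = 2.757×10⁷ m.
At r₁: circular v_c1 = √(μ/r₁) = 3093 m/s; transfer-periapsis v_p = √[μ(2/r₁ − 1/a_t)] = 3999 m/s.
Δv₁ = v_p − v_c1 = 906.2 m/s.
= 0.9062 km/s.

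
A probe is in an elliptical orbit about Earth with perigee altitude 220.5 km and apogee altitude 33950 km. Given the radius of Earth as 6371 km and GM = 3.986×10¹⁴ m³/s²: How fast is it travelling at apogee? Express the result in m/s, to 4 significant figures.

r_p = 6371 + 220.5 = 6591.5 km = 6.5915×10⁶ m.
r_a = 6371 + 33950 = 40321 km = 4.0321×10⁷ m.
Semi-major axis a = (r_p + r_a)/2 = 23456 km = 2.346×10⁷ m.
Vis-viva: v² = μ(2/r − 1/a) = 3.986×10¹⁴ × (4.960×10⁻⁸ − 4.263×10⁻⁸) = 2.778×10⁶ m²/s².
v = 1667 m/s.

v ≈ 1667 m/s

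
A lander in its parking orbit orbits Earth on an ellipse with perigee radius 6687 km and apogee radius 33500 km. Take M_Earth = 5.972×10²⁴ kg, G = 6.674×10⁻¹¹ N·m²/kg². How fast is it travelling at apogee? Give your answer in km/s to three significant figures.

μ = GM = 6.674×10⁻¹¹ × 5.972×10²⁴ = 3.986×10¹⁴ m³/s².
Semi-major axis a = (r_p + r_a)/2 = 20094 km = 2.009×10⁷ m.
Vis-viva: v² = μ(2/r − 1/a) = 3.986×10¹⁴ × (5.970×10⁻⁸ − 4.977×10⁻⁸) = 3.959×10⁶ m²/s².
v = 1990 m/s = 1.990 km/s.

v ≈ 1.99 km/s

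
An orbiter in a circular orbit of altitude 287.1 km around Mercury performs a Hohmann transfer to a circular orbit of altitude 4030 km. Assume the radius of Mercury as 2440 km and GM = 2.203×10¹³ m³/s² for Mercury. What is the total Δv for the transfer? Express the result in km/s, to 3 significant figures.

r₁ = 2440 + 287.1 = 2727.1 km = 2.7271×10⁶ m.
r₂ = 2440 + 4030 = 6470.0 km = 6.4700×10⁶ m.
Transfer ellipse a_t = (r₁ + r₂)/2 = 4.599×10⁶ m.
At r₁: circular v_c1 = √(μ/r₁) = 2842 m/s; transfer-periherm v_p = √[μ(2/r₁ − 1/a_t)] = 3371 m/s.
Δv₁ = v_p − v_c1 = 529.1 m/s.
At r₂: circular v_c2 = √(μ/r₂) = 1845 m/s; transfer-apoherm v_a = √[μ(2/r₂ − 1/a_t)] = 1421 m/s.
Δv₂ = v_c2 − v_a = 424.2 m/s.
Total Δv = Δv₁ + Δv₂ = 953.3 m/s = 0.9533 km/s.

Δv_total ≈ 0.953 km/s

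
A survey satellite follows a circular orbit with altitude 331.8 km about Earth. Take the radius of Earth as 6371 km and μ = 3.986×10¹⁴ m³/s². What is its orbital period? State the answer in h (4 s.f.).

T ≈ 1.517 h

r = 6371 + 331.8 = 6702.8 km = 6.7028×10⁶ m.
Kepler's third law: T = 2π√(r³/μ) = 2π√((6.703×10⁶)³ / 3.986×10¹⁴).
r³/μ = 7.555×10⁵ s², so T = 2π × 8.692×10² = 5.461×10³ s.
Converting: 5.461×10³ s ÷ 3600 = 1.517 h.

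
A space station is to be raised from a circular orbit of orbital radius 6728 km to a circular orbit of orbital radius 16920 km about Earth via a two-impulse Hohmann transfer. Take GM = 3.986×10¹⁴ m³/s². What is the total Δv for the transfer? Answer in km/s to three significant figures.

Δv_total ≈ 2.70 km/s

r₁ = 6728 km = 6.728×10⁶ m.
r₂ = 16920 km = 1.692×10⁷ m.
Transfer ellipse a_t = (r₁ + r₂)/2 = 1.182×10⁷ m.
At r₁: circular v_c1 = √(μ/r₁) = 7697 m/s; transfer-perigee v_p = √[μ(2/r₁ − 1/a_t)] = 9208 m/s.
Δv₁ = v_p − v_c1 = 1510 m/s.
At r₂: circular v_c2 = √(μ/r₂) = 4854 m/s; transfer-apogee v_a = √[μ(2/r₂ − 1/a_t)] = 3661 m/s.
Δv₂ = v_c2 − v_a = 1192 m/s.
Total Δv = Δv₁ + Δv₂ = 2703 m/s = 2.703 km/s.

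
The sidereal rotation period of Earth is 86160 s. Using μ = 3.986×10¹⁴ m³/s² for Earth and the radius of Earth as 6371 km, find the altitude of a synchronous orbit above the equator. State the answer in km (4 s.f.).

h_sync ≈ 35790 km

A synchronous orbit has period T, so by Kepler's third law a = (μT²/4π²)^(1/3).
μT²/4π² = 3.986×10¹⁴ × (8.616×10⁴)² / 39.48 = 7.495×10²² m³.
a = 4.216×10⁷ m = 42163 km.
Altitude h = a − R = 42163 − 6371 = 35792 km.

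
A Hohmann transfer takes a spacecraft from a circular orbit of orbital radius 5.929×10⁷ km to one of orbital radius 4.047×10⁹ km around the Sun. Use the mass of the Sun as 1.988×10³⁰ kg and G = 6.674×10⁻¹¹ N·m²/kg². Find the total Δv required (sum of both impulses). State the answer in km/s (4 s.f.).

μ = GM = 6.674×10⁻¹¹ × 1.988×10³⁰ = 1.327×10²⁰ m³/s².
r₁ = 5.929×10⁷ km = 5.929×10¹⁰ m.
r₂ = 4.047×10⁹ km = 4.047×10¹² m.
Transfer ellipse a_t = (r₁ + r₂)/2 = 2.053×10¹² m.
At r₁: circular v_c1 = √(μ/r₁) = 47310 m/s; transfer-perihelion v_p = √[μ(2/r₁ − 1/a_t)] = 66420 m/s.
Δv₁ = v_p − v_c1 = 19110 m/s.
At r₂: circular v_c2 = √(μ/r₂) = 5726 m/s; transfer-aphelion v_a = √[μ(2/r₂ − 1/a_t)] = 973.0 m/s.
Δv₂ = v_c2 − v_a = 4753 m/s.
Total Δv = Δv₁ + Δv₂ = 23860 m/s = 23.86 km/s.

Δv_total ≈ 23.86 km/s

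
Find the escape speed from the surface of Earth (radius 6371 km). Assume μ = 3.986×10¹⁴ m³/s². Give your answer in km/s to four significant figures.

v_esc ≈ 11.19 km/s

r = R = 6.371×10⁶ m.
Escape speed v_esc = √(2μ/r) = √(2 × 3.986×10¹⁴ / 6.371×10⁶) = √(1.251×10⁸) = 11190 m/s.
= 11.19 km/s.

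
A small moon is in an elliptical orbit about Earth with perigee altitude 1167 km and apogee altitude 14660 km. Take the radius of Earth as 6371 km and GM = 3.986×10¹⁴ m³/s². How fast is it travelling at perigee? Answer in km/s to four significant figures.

r_p = 6371 + 1167 = 7538.0 km = 7.5380×10⁶ m.
r_a = 6371 + 14660 = 21031 km = 2.1031×10⁷ m.
Semi-major axis a = (r_p + r_a)/2 = 14284 km = 1.428×10⁷ m.
Vis-viva: v² = μ(2/r − 1/a) = 3.986×10¹⁴ × (2.653×10⁻⁷ − 7.001×10⁻⁸) = 7.785×10⁷ m²/s².
v = 8823 m/s = 8.823 km/s.

v ≈ 8.823 km/s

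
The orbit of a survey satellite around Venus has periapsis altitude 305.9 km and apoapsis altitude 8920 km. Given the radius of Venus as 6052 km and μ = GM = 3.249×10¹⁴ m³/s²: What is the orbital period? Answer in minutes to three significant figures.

r_p = 6052 + 305.9 = 6357.9 km = 6.3579×10⁶ m.
r_a = 6052 + 8920 = 14972 km = 1.4972×10⁷ m.
Semi-major axis a = (r_p + r_a)/2 = (6357.9 + 14972)/2 = 10665 km = 1.066×10⁷ m.
By Kepler's third law T = 2π√(a³/μ) = 2π × 1.932×10³ = 1.214×10⁴ s.
= 202.3 minutes.

T ≈ 202 minutes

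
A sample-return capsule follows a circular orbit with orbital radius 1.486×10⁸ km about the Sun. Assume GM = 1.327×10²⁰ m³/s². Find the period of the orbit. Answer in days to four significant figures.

r = 1.486×10⁸ km = 1.486×10¹¹ m.
Kepler's third law: T = 2π√(r³/μ) = 2π√((1.486×10¹¹)³ / 1.327×10²⁰).
r³/μ = 2.473×10¹³ s², so T = 2π × 4.973×10⁶ = 3.124×10⁷ s.
Converting: 3.124×10⁷ s ÷ 86400 = 361.6 days.

T ≈ 361.6 days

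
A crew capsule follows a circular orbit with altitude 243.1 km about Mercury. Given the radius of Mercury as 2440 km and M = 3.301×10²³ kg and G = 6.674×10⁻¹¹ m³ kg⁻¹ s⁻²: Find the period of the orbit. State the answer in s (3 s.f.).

μ = GM = 6.674×10⁻¹¹ × 3.301×10²³ = 2.203×10¹³ m³/s².
r = 2440 + 243.1 = 2683.1 km = 2.6831×10⁶ m.
Kepler's third law: T = 2π√(r³/μ) = 2π√((2.683×10⁶)³ / 2.203×10¹³).
r³/μ = 8.768×10⁵ s², so T = 2π × 9.364×10² = 5.883×10³ s.

T ≈ 5880 s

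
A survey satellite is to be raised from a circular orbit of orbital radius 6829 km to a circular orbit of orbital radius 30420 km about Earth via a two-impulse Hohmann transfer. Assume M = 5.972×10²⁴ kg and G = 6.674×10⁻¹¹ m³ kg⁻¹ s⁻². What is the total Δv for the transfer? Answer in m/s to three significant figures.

μ = GM = 6.674×10⁻¹¹ × 5.972×10²⁴ = 3.986×10¹⁴ m³/s².
r₁ = 6829 km = 6.829×10⁶ m.
r₂ = 30420 km = 3.042×10⁷ m.
Transfer ellipse a_t = (r₁ + r₂)/2 = 1.862×10⁷ m.
At r₁: circular v_c1 = √(μ/r₁) = 7640 m/s; transfer-perigee v_p = √[μ(2/r₁ − 1/a_t)] = 9764 m/s.
Δv₁ = v_p − v_c1 = 2124 m/s.
At r₂: circular v_c2 = √(μ/r₂) = 3620 m/s; transfer-apogee v_a = √[μ(2/r₂ − 1/a_t)] = 2192 m/s.
Δv₂ = v_c2 − v_a = 1428 m/s.
Total Δv = Δv₁ + Δv₂ = 3552 m/s.

Δv_total ≈ 3550 m/s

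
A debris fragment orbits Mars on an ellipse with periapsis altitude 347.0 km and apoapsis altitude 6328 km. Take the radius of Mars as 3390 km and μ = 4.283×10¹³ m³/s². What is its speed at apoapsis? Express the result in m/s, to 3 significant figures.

r_p = 3390 + 347.0 = 3737.0 km = 3.7370×10⁶ m.
r_a = 3390 + 6328 = 9718.0 km = 9.7180×10⁶ m.
Semi-major axis a = (r_p + r_a)/2 = 6727.5 km = 6.728×10⁶ m.
Vis-viva: v² = μ(2/r − 1/a) = 4.283×10¹³ × (2.058×10⁻⁷ − 1.486×10⁻⁷) = 2.448×10⁶ m²/s².
v = 1565 m/s.

v ≈ 1560 m/s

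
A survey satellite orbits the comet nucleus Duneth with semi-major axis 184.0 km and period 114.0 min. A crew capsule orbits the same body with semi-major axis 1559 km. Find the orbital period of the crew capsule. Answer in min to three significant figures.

T₂ ≈ 2810 min

Kepler's third law: T² ∝ a³, so T₂ = T₁ (a₂/a₁)^(3/2).
a₂/a₁ = 8.473, (a₂/a₁)^(3/2) = 24.66.
T₂ = 114.0 × 24.66 = 2812 min.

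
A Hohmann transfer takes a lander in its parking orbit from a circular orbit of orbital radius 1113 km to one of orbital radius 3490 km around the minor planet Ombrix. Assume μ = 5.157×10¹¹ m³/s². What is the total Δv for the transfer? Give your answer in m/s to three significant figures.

r₁ = 1113 km = 1.113×10⁶ m.
r₂ = 3490 km = 3.490×10⁶ m.
Transfer ellipse a_t = (r₁ + r₂)/2 = 2.302×10⁶ m.
At r₁: circular v_c1 = √(μ/r₁) = 680.7 m/s; transfer-periapsis v_p = √[μ(2/r₁ − 1/a_t)] = 838.2 m/s.
Δv₁ = v_p − v_c1 = 157.5 m/s.
At r₂: circular v_c2 = √(μ/r₂) = 384.4 m/s; transfer-apoapsis v_a = √[μ(2/r₂ − 1/a_t)] = 267.3 m/s.
Δv₂ = v_c2 − v_a = 117.1 m/s.
Total Δv = Δv₁ + Δv₂ = 274.6 m/s.

Δv_total ≈ 275 m/s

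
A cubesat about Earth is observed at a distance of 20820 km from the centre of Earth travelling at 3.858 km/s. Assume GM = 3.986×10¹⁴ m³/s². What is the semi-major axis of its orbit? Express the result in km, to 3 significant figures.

a ≈ 17000 km

r = 2.082×10⁷ m.
Vis-viva rearranged: 1/a = 2/r − v²/μ = 9.606×10⁻⁸ − 3.734×10⁻⁸ = 5.872×10⁻⁸ m⁻¹.
a = 1.703×10⁷ m = 17030 km.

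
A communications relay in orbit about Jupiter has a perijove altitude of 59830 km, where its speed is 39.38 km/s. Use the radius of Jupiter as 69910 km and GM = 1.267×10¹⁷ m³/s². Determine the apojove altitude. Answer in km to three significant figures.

r_p = 69910 + 59830 = 1.2974×10⁵ km = 1.297×10⁸ m.
Specific energy ε = v²/2 − μ/r = -2.012×10⁸ J/kg, so a = −μ/(2ε) = 3.149×10⁸ m.
The apsides satisfy r_p + r_a = 2a, so the apojove radius is 2a − r_p = 5.001×10⁸ m = 5.0006×10⁵ km.
Apojove altitude = 5.0006×10⁵ − 69910 = 4.3015×10⁵ km.

apojove altitude ≈ 4.30×10⁵ km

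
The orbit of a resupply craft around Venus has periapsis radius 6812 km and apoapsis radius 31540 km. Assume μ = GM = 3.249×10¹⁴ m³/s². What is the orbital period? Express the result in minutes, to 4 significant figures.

Semi-major axis a = (r_p + r_a)/2 = (6812.0 + 31540)/2 = 19176 km = 1.918×10⁷ m.
By Kepler's third law T = 2π√(a³/μ) = 2π × 4.659×10³ = 2.927×10⁴ s.
= 487.9 minutes.

T ≈ 487.9 minutes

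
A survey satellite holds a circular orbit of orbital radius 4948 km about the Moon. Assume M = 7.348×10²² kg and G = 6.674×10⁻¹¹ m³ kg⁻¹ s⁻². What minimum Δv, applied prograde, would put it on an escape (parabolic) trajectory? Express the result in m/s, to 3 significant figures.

Δv ≈ 412 m/s

μ = GM = 6.674×10⁻¹¹ × 7.348×10²² = 4.904×10¹² m³/s².
r = 4948 km = 4.948×10⁶ m.
Circular speed v_c = √(μ/r) = 995.5 m/s.
Escape speed v_esc = √(2μ/r) = √2 × v_c = 1408 m/s.
Δv = v_esc − v_c = 412.4 m/s.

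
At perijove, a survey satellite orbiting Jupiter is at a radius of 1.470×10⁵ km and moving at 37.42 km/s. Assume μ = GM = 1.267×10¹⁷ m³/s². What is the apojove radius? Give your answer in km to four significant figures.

r_p = 1.470×10⁸ m.
Specific energy ε = v²/2 − μ/r = -1.618×10⁸ J/kg, so a = −μ/(2ε) = 3.916×10⁸ m.
The apsides satisfy r_p + r_a = 2a, so the apojove radius is 2a − r_p = 6.362×10⁸ m = 6.3618×10⁵ km.

apojove radius ≈ 6.362×10⁵ km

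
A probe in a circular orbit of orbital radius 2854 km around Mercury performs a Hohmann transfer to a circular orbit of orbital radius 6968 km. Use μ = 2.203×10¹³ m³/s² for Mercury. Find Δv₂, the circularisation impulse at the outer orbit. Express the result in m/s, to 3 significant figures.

r₁ = 2854 km = 2.854×10⁶ m.
r₂ = 6968 km = 6.968×10⁶ m.
Transfer ellipse a_t = (r₁ + r₂)/2 = 4.911×10⁶ m.
At r₁: circular v_c1 = √(μ/r₁) = 2778 m/s; transfer-periherm v_p = √[μ(2/r₁ − 1/a_t)] = 3309 m/s.
At r₂: circular v_c2 = √(μ/r₂) = 1778 m/s; transfer-apoherm v_a = √[μ(2/r₂ − 1/a_t)] = 1355 m/s.
Δv₂ = v_c2 − v_a = 422.6 m/s.

Δv ≈ 423 m/s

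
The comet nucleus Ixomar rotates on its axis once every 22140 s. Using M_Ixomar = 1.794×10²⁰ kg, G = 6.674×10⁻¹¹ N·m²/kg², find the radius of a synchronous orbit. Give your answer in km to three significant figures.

r_sync ≈ 530 km

μ = GM = 6.674×10⁻¹¹ × 1.794×10²⁰ = 1.197×10¹⁰ m³/s².
A synchronous orbit has period T, so by Kepler's third law a = (μT²/4π²)^(1/3).
μT²/4π² = 1.197×10¹⁰ × (2.214×10⁴)² / 39.48 = 1.487×10¹⁷ m³.
a = 5.297×10⁵ m = 529.75 km.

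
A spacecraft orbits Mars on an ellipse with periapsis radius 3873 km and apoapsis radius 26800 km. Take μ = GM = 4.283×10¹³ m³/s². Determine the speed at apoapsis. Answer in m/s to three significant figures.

Semi-major axis a = (r_p + r_a)/2 = 15336 km = 1.534×10⁷ m.
Vis-viva: v² = μ(2/r − 1/a) = 4.283×10¹³ × (7.463×10⁻⁸ − 6.520×10⁻⁸) = 4.036×10⁵ m²/s².
v = 635.3 m/s.

v ≈ 635 m/s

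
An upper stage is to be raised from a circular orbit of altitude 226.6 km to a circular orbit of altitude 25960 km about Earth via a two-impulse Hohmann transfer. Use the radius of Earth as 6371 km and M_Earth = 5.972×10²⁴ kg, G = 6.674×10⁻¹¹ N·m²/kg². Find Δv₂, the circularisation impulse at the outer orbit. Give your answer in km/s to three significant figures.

Δv ≈ 1.47 km/s

μ = GM = 6.674×10⁻¹¹ × 5.972×10²⁴ = 3.986×10¹⁴ m³/s².
r₁ = 6371 + 226.6 = 6597.6 km = 6.5976×10⁶ m.
r₂ = 6371 + 25960 = 32331 km = 3.2331×10⁷ m.
Transfer ellipse a_t = (r₁ + r₂)/2 = 1.946×10⁷ m.
At r₁: circular v_c1 = √(μ/r₁) = 7772 m/s; transfer-perigee v_p = √[μ(2/r₁ − 1/a_t)] = 10020 m/s.
At r₂: circular v_c2 = √(μ/r₂) = 3511 m/s; transfer-apogee v_a = √[μ(2/r₂ − 1/a_t)] = 2044 m/s.
Δv₂ = v_c2 − v_a = 1467 m/s.
= 1.467 km/s.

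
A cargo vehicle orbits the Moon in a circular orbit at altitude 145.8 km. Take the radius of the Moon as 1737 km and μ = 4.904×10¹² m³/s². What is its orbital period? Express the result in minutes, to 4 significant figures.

r = 1737 + 145.8 = 1882.8 km = 1.8828×10⁶ m.
Kepler's third law: T = 2π√(r³/μ) = 2π√((1.883×10⁶)³ / 4.904×10¹²).
r³/μ = 1.361×10⁶ s², so T = 2π × 1.167×10³ = 7.330×10³ s.
Converting: 7.330×10³ s ÷ 60.00 = 122.2 minutes.

T ≈ 122.2 minutes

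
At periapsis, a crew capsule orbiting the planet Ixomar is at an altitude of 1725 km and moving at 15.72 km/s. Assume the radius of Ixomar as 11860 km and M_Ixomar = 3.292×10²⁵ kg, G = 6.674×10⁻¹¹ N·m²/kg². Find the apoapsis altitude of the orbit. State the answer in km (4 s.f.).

apoapsis altitude ≈ 32120 km

μ = GM = 6.674×10⁻¹¹ × 3.292×10²⁵ = 2.197×10¹⁵ m³/s².
r_p = 11860 + 1725 = 13585 km = 1.358×10⁷ m.
Specific energy ε = v²/2 − μ/r = -3.817×10⁷ J/kg, so a = −μ/(2ε) = 2.878×10⁷ m.
The apsides satisfy r_p + r_a = 2a, so the apoapsis radius is 2a − r_p = 4.398×10⁷ m = 43977 km.
Apoapsis altitude = 43977 − 11860 = 32117 km.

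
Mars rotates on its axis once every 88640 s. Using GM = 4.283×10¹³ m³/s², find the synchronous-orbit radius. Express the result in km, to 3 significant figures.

r_sync ≈ 20400 km

A synchronous orbit has period T, so by Kepler's third law a = (μT²/4π²)^(1/3).
μT²/4π² = 4.283×10¹³ × (8.864×10⁴)² / 39.48 = 8.524×10²¹ m³.
a = 2.043×10⁷ m = 20428 km.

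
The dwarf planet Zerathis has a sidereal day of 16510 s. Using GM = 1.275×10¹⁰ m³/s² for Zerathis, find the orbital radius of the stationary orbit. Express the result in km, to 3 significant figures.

A synchronous orbit has period T, so by Kepler's third law a = (μT²/4π²)^(1/3).
μT²/4π² = 1.275×10¹⁰ × (1.651×10⁴)² / 39.48 = 8.803×10¹⁶ m³.
a = 4.449×10⁵ m = 444.85 km.

r_sync ≈ 445 km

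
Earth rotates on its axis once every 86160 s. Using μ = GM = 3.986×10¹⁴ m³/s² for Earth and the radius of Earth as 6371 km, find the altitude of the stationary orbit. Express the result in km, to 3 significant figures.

A synchronous orbit has period T, so by Kepler's third law a = (μT²/4π²)^(1/3).
μT²/4π² = 3.986×10¹⁴ × (8.616×10⁴)² / 39.48 = 7.495×10²² m³.
a = 4.216×10⁷ m = 42163 km.
Altitude h = a − R = 42163 − 6371 = 35792 km.

h_sync ≈ 35800 km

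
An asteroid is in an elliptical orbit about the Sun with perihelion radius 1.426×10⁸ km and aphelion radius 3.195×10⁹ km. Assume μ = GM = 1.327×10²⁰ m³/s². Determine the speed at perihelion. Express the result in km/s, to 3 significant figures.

v ≈ 42.2 km/s

Semi-major axis a = (r_p + r_a)/2 = 1.6688×10⁹ km = 1.669×10¹² m.
Vis-viva: v² = μ(2/r − 1/a) = 1.327×10²⁰ × (1.403×10⁻¹¹ − 5.992×10⁻¹³) = 1.782×10⁹ m²/s².
v = 42210 m/s = 42.21 km/s.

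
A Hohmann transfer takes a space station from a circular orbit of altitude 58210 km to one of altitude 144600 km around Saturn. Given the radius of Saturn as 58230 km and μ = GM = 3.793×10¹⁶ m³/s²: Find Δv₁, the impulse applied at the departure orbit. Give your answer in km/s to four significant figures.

r₁ = 58230 + 58210 = 116440 km = 1.1644×10⁸ m.
r₂ = 58230 + 144600 = 202830 km = 2.0283×10⁸ m.
Transfer ellipse a_t = (r₁ + r₂)/2 = 1.596×10⁸ m.
At r₁: circular v_c1 = √(μ/r₁) = 18050 m/s; transfer-perikrone v_p = √[μ(2/r₁ − 1/a_t)] = 20340 m/s.
Δv₁ = v_p − v_c1 = 2296 m/s.
= 2.296 km/s.

Δv ≈ 2.296 km/s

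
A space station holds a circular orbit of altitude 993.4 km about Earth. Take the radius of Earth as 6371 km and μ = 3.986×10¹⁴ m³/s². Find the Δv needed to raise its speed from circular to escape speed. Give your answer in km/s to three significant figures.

Δv ≈ 3.05 km/s

r = 6371 + 993.4 = 7364.4 km = 7.3644×10⁶ m.
Circular speed v_c = √(μ/r) = 7357 m/s.
Escape speed v_esc = √(2μ/r) = √2 × v_c = 10400 m/s.
Δv = v_esc − v_c = 3047 m/s = 3.047 km/s.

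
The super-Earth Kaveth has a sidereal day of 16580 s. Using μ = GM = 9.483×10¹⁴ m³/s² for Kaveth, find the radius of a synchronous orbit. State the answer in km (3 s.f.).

A synchronous orbit has period T, so by Kepler's third law a = (μT²/4π²)^(1/3).
μT²/4π² = 9.483×10¹⁴ × (1.658×10⁴)² / 39.48 = 6.603×10²¹ m³.
a = 1.876×10⁷ m = 18761 km.

r_sync ≈ 18800 km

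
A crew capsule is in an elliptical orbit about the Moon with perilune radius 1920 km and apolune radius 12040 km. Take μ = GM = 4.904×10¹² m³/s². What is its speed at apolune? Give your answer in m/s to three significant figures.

Semi-major axis a = (r_p + r_a)/2 = 6980.0 km = 6.980×10⁶ m.
Vis-viva: v² = μ(2/r − 1/a) = 4.904×10¹² × (1.661×10⁻⁷ − 1.433×10⁻⁷) = 1.120×10⁵ m²/s².
v = 334.7 m/s.

v ≈ 335 m/s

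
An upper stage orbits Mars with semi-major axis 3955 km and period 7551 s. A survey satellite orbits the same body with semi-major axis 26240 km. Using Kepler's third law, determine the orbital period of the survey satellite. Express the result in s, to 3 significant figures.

T₂ ≈ 1.29×10⁵ s

Kepler's third law: T² ∝ a³, so T₂ = T₁ (a₂/a₁)^(3/2).
a₂/a₁ = 6.635, (a₂/a₁)^(3/2) = 17.09.
T₂ = 7551 × 17.09 = 1.290×10⁵ s.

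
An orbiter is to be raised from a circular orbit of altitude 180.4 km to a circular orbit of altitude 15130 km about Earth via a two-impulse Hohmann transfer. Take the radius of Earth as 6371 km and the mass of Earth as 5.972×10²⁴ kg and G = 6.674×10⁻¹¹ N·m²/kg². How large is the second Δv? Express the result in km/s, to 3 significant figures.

Δv ≈ 1.36 km/s

μ = GM = 6.674×10⁻¹¹ × 5.972×10²⁴ = 3.986×10¹⁴ m³/s².
r₁ = 6371 + 180.4 = 6551.4 km = 6.5514×10⁶ m.
r₂ = 6371 + 15130 = 21501 km = 2.1501×10⁷ m.
Transfer ellipse a_t = (r₁ + r₂)/2 = 1.403×10⁷ m.
At r₁: circular v_c1 = √(μ/r₁) = 7800 m/s; transfer-perigee v_p = √[μ(2/r₁ − 1/a_t)] = 9657 m/s.
At r₂: circular v_c2 = √(μ/r₂) = 4306 m/s; transfer-apogee v_a = √[μ(2/r₂ − 1/a_t)] = 2943 m/s.
Δv₂ = v_c2 − v_a = 1363 m/s.
= 1.363 km/s.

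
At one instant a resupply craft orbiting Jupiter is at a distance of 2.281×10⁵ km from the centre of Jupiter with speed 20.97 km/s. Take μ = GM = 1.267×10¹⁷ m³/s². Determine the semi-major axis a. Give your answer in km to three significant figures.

a ≈ 1.89×10⁵ km

r = 2.281×10⁸ m.
Vis-viva rearranged: 1/a = 2/r − v²/μ = 8.768×10⁻⁹ − 3.471×10⁻⁹ = 5.297×10⁻⁹ m⁻¹.
a = 1.888×10⁸ m = 1.8877×10⁵ km.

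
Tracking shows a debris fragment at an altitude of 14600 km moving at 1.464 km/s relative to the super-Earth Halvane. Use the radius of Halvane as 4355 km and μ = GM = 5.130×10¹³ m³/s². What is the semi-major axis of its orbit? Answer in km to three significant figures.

r = 4355 + 14600 = 18955 km = 1.896×10⁷ m.
Vis-viva rearranged: 1/a = 2/r − v²/μ = 1.055×10⁻⁷ − 4.178×10⁻⁸ = 6.373×10⁻⁸ m⁻¹.
a = 1.569×10⁷ m = 15690 km.

a ≈ 15700 km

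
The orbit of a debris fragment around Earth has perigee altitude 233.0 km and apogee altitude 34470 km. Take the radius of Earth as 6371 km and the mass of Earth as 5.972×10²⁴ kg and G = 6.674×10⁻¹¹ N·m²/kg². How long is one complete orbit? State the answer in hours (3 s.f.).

T ≈ 10.1 hours

μ = GM = 6.674×10⁻¹¹ × 5.972×10²⁴ = 3.986×10¹⁴ m³/s².
r_p = 6371 + 233.0 = 6604.0 km = 6.6040×10⁶ m.
r_a = 6371 + 34470 = 40841 km = 4.0841×10⁷ m.
Semi-major axis a = (r_p + r_a)/2 = (6604.0 + 40841)/2 = 23722 km = 2.372×10⁷ m.
By Kepler's third law T = 2π√(a³/μ) = 2π × 5.787×10³ = 3.636×10⁴ s.
= 10.10 hours.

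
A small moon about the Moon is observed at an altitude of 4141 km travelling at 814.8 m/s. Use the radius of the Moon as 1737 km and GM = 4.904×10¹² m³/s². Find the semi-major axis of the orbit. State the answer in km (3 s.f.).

a ≈ 4880 km

r = 1737 + 4141 = 5878.0 km = 5.878×10⁶ m.
Specific orbital energy ε = v²/2 − μ/r = (814.8)²/2 − 4.904×10¹²/5.878×10⁶ = -5.023×10⁵ J/kg.
Since ε = −μ/(2a), a = −μ/(2ε) = 4.881×10⁶ m = 4881.1 km.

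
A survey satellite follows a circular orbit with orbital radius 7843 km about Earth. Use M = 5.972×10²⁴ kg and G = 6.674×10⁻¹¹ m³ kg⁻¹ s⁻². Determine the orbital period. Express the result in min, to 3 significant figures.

μ = GM = 6.674×10⁻¹¹ × 5.972×10²⁴ = 3.986×10¹⁴ m³/s².
r = 7843 km = 7.843×10⁶ m.
Kepler's third law: T = 2π√(r³/μ) = 2π√((7.843×10⁶)³ / 3.986×10¹⁴).
r³/μ = 1.210×10⁶ s², so T = 2π × 1.100×10³ = 6.913×10³ s.
Converting: 6.913×10³ s ÷ 60.00 = 115.2 min.

T ≈ 115 min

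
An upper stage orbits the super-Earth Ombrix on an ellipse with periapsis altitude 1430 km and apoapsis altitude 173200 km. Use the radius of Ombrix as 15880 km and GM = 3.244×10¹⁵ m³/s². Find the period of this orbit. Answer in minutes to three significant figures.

r_p = 15880 + 1430 = 17310 km = 1.7310×10⁷ m.
r_a = 15880 + 173200 = 189080 km = 1.8908×10⁸ m.
Semi-major axis a = (r_p + r_a)/2 = (17310 + 1.8908×10⁵)/2 = 1.0320×10⁵ km = 1.032×10⁸ m.
By Kepler's third law T = 2π√(a³/μ) = 2π × 1.841×10⁴ = 1.156×10⁵ s.
= 1927 minutes.

T ≈ 1930 minutes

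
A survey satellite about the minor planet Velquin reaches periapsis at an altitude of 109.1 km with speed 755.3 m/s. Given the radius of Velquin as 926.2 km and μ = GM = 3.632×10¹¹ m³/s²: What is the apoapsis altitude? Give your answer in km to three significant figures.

apoapsis altitude ≈ 3580 km

r_p = 926.2 + 109.1 = 1035.3 km = 1.035×10⁶ m.
Specific energy ε = v²/2 − μ/r = -6.558×10⁴ J/kg, so a = −μ/(2ε) = 2.769×10⁶ m.
The apsides satisfy r_p + r_a = 2a, so the apoapsis radius is 2a − r_p = 4.503×10⁶ m = 4503.2 km.
Apoapsis altitude = 4503.2 − 926.2 = 3577.0 km.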